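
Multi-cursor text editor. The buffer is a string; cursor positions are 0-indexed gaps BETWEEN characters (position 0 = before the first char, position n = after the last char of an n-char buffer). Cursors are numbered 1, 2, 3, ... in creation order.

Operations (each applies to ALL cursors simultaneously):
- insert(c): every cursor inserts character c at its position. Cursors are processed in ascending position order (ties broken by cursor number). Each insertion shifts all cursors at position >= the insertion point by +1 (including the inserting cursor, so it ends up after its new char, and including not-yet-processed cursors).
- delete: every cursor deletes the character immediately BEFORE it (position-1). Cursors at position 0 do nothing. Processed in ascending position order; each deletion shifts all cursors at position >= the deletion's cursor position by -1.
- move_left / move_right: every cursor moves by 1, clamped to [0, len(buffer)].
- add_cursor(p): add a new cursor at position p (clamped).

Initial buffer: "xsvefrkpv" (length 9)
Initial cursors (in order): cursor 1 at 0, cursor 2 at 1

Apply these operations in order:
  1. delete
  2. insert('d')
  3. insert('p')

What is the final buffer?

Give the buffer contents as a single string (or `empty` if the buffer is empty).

After op 1 (delete): buffer="svefrkpv" (len 8), cursors c1@0 c2@0, authorship ........
After op 2 (insert('d')): buffer="ddsvefrkpv" (len 10), cursors c1@2 c2@2, authorship 12........
After op 3 (insert('p')): buffer="ddppsvefrkpv" (len 12), cursors c1@4 c2@4, authorship 1212........

Answer: ddppsvefrkpv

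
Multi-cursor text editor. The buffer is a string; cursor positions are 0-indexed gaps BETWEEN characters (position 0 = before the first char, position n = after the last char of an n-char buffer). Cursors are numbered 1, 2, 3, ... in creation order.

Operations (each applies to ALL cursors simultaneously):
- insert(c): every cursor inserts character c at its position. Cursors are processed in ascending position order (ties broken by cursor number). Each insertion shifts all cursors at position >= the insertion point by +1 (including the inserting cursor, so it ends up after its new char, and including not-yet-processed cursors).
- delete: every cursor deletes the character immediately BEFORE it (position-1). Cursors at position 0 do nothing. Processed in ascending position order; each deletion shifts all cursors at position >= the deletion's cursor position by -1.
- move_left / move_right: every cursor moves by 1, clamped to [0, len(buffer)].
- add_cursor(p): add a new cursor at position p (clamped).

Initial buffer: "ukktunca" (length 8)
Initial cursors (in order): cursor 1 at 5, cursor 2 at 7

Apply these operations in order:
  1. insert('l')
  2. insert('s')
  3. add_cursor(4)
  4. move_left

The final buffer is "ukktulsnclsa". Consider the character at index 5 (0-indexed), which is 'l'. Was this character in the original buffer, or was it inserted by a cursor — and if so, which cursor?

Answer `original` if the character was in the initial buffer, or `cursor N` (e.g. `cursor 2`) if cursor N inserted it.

Answer: cursor 1

Derivation:
After op 1 (insert('l')): buffer="ukktulncla" (len 10), cursors c1@6 c2@9, authorship .....1..2.
After op 2 (insert('s')): buffer="ukktulsnclsa" (len 12), cursors c1@7 c2@11, authorship .....11..22.
After op 3 (add_cursor(4)): buffer="ukktulsnclsa" (len 12), cursors c3@4 c1@7 c2@11, authorship .....11..22.
After op 4 (move_left): buffer="ukktulsnclsa" (len 12), cursors c3@3 c1@6 c2@10, authorship .....11..22.
Authorship (.=original, N=cursor N): . . . . . 1 1 . . 2 2 .
Index 5: author = 1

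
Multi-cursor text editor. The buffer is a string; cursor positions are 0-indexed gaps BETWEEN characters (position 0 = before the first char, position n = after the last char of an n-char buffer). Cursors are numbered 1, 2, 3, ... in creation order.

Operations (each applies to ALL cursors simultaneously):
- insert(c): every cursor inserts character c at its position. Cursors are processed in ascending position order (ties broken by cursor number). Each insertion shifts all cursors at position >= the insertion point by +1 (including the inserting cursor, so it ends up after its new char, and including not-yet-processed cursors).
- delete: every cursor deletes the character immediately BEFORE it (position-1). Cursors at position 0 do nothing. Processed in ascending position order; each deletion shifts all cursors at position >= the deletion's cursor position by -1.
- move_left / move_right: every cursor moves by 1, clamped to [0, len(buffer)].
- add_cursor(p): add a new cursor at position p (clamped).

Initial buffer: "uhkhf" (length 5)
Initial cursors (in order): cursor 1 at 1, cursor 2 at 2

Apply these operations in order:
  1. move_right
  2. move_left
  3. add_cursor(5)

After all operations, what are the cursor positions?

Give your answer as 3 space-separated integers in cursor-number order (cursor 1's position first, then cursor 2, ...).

After op 1 (move_right): buffer="uhkhf" (len 5), cursors c1@2 c2@3, authorship .....
After op 2 (move_left): buffer="uhkhf" (len 5), cursors c1@1 c2@2, authorship .....
After op 3 (add_cursor(5)): buffer="uhkhf" (len 5), cursors c1@1 c2@2 c3@5, authorship .....

Answer: 1 2 5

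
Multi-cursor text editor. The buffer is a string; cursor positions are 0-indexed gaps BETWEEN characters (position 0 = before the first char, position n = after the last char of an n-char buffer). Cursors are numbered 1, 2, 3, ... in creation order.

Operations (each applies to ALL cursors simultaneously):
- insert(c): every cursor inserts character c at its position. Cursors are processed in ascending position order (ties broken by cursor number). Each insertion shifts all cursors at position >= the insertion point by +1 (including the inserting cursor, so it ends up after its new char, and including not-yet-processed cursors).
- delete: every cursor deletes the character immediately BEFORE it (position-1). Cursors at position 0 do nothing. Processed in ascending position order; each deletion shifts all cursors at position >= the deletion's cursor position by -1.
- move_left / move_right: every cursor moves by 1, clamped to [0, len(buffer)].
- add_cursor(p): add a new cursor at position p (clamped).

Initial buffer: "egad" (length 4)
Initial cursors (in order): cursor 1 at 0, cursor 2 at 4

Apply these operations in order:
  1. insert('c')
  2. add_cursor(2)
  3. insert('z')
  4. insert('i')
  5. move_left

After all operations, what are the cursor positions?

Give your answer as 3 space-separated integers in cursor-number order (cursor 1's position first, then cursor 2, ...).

Answer: 2 11 5

Derivation:
After op 1 (insert('c')): buffer="cegadc" (len 6), cursors c1@1 c2@6, authorship 1....2
After op 2 (add_cursor(2)): buffer="cegadc" (len 6), cursors c1@1 c3@2 c2@6, authorship 1....2
After op 3 (insert('z')): buffer="czezgadcz" (len 9), cursors c1@2 c3@4 c2@9, authorship 11.3...22
After op 4 (insert('i')): buffer="cziezigadczi" (len 12), cursors c1@3 c3@6 c2@12, authorship 111.33...222
After op 5 (move_left): buffer="cziezigadczi" (len 12), cursors c1@2 c3@5 c2@11, authorship 111.33...222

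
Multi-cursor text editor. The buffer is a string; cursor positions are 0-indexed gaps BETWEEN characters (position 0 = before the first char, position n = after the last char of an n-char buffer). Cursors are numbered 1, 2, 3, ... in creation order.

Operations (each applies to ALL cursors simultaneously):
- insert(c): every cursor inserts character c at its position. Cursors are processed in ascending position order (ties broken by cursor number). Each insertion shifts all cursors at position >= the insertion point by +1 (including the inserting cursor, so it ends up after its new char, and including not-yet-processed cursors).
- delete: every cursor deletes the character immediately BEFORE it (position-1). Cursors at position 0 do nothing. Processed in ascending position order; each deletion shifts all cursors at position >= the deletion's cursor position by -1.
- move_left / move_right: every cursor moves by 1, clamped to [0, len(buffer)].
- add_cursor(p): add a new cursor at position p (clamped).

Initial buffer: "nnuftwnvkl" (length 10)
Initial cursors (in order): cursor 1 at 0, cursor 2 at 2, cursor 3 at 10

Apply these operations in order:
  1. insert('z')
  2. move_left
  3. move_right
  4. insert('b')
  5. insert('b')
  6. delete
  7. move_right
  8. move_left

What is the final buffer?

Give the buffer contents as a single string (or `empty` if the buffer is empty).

Answer: zbnnzbuftwnvklzb

Derivation:
After op 1 (insert('z')): buffer="znnzuftwnvklz" (len 13), cursors c1@1 c2@4 c3@13, authorship 1..2........3
After op 2 (move_left): buffer="znnzuftwnvklz" (len 13), cursors c1@0 c2@3 c3@12, authorship 1..2........3
After op 3 (move_right): buffer="znnzuftwnvklz" (len 13), cursors c1@1 c2@4 c3@13, authorship 1..2........3
After op 4 (insert('b')): buffer="zbnnzbuftwnvklzb" (len 16), cursors c1@2 c2@6 c3@16, authorship 11..22........33
After op 5 (insert('b')): buffer="zbbnnzbbuftwnvklzbb" (len 19), cursors c1@3 c2@8 c3@19, authorship 111..222........333
After op 6 (delete): buffer="zbnnzbuftwnvklzb" (len 16), cursors c1@2 c2@6 c3@16, authorship 11..22........33
After op 7 (move_right): buffer="zbnnzbuftwnvklzb" (len 16), cursors c1@3 c2@7 c3@16, authorship 11..22........33
After op 8 (move_left): buffer="zbnnzbuftwnvklzb" (len 16), cursors c1@2 c2@6 c3@15, authorship 11..22........33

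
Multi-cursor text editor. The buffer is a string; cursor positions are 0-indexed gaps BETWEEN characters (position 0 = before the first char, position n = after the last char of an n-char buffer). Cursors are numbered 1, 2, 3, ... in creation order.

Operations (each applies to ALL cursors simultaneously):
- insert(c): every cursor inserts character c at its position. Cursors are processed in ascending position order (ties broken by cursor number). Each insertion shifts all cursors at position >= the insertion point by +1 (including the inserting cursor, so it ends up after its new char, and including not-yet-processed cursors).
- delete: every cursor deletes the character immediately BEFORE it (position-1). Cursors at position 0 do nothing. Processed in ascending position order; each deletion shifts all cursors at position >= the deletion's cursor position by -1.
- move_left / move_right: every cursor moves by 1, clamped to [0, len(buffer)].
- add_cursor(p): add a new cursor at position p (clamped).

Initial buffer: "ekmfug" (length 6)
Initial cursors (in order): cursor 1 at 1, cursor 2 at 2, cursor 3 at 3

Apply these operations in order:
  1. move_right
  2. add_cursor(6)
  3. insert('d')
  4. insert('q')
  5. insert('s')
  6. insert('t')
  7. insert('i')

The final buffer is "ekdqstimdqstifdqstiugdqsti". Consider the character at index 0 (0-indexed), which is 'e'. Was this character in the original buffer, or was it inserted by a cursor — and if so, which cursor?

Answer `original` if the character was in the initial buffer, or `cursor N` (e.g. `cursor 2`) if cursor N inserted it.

After op 1 (move_right): buffer="ekmfug" (len 6), cursors c1@2 c2@3 c3@4, authorship ......
After op 2 (add_cursor(6)): buffer="ekmfug" (len 6), cursors c1@2 c2@3 c3@4 c4@6, authorship ......
After op 3 (insert('d')): buffer="ekdmdfdugd" (len 10), cursors c1@3 c2@5 c3@7 c4@10, authorship ..1.2.3..4
After op 4 (insert('q')): buffer="ekdqmdqfdqugdq" (len 14), cursors c1@4 c2@7 c3@10 c4@14, authorship ..11.22.33..44
After op 5 (insert('s')): buffer="ekdqsmdqsfdqsugdqs" (len 18), cursors c1@5 c2@9 c3@13 c4@18, authorship ..111.222.333..444
After op 6 (insert('t')): buffer="ekdqstmdqstfdqstugdqst" (len 22), cursors c1@6 c2@11 c3@16 c4@22, authorship ..1111.2222.3333..4444
After op 7 (insert('i')): buffer="ekdqstimdqstifdqstiugdqsti" (len 26), cursors c1@7 c2@13 c3@19 c4@26, authorship ..11111.22222.33333..44444
Authorship (.=original, N=cursor N): . . 1 1 1 1 1 . 2 2 2 2 2 . 3 3 3 3 3 . . 4 4 4 4 4
Index 0: author = original

Answer: original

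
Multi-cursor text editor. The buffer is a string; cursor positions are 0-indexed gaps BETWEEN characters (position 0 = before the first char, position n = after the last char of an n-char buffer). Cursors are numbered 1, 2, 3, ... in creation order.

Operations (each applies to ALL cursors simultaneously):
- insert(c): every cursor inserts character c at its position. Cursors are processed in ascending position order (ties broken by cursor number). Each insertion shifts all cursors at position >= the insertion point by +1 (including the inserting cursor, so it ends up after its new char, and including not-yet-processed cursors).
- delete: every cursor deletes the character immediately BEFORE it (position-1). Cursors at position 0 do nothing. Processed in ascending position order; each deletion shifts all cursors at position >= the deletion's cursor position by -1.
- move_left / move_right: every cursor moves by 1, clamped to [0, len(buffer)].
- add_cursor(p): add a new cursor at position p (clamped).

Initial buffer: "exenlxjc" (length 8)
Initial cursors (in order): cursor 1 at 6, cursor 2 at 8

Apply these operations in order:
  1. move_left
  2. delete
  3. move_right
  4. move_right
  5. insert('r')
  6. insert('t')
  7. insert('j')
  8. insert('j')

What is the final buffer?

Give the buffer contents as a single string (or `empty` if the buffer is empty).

After op 1 (move_left): buffer="exenlxjc" (len 8), cursors c1@5 c2@7, authorship ........
After op 2 (delete): buffer="exenxc" (len 6), cursors c1@4 c2@5, authorship ......
After op 3 (move_right): buffer="exenxc" (len 6), cursors c1@5 c2@6, authorship ......
After op 4 (move_right): buffer="exenxc" (len 6), cursors c1@6 c2@6, authorship ......
After op 5 (insert('r')): buffer="exenxcrr" (len 8), cursors c1@8 c2@8, authorship ......12
After op 6 (insert('t')): buffer="exenxcrrtt" (len 10), cursors c1@10 c2@10, authorship ......1212
After op 7 (insert('j')): buffer="exenxcrrttjj" (len 12), cursors c1@12 c2@12, authorship ......121212
After op 8 (insert('j')): buffer="exenxcrrttjjjj" (len 14), cursors c1@14 c2@14, authorship ......12121212

Answer: exenxcrrttjjjj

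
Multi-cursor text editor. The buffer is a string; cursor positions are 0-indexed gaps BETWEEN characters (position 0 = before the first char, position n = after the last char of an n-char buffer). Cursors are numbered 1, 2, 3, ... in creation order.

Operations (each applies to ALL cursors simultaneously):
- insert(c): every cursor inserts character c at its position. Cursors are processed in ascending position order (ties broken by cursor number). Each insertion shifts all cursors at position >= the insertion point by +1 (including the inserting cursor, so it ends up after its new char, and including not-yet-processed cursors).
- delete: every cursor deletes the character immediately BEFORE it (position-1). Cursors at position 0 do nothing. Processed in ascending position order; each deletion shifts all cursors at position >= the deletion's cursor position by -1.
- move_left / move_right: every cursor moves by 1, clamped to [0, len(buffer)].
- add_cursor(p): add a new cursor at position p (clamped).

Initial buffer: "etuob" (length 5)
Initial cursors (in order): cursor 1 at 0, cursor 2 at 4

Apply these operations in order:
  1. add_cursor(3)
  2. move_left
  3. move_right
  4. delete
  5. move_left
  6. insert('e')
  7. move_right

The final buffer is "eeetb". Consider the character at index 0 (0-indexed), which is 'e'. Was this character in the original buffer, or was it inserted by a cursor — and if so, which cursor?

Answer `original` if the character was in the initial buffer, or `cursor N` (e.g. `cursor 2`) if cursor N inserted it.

After op 1 (add_cursor(3)): buffer="etuob" (len 5), cursors c1@0 c3@3 c2@4, authorship .....
After op 2 (move_left): buffer="etuob" (len 5), cursors c1@0 c3@2 c2@3, authorship .....
After op 3 (move_right): buffer="etuob" (len 5), cursors c1@1 c3@3 c2@4, authorship .....
After op 4 (delete): buffer="tb" (len 2), cursors c1@0 c2@1 c3@1, authorship ..
After op 5 (move_left): buffer="tb" (len 2), cursors c1@0 c2@0 c3@0, authorship ..
After op 6 (insert('e')): buffer="eeetb" (len 5), cursors c1@3 c2@3 c3@3, authorship 123..
After op 7 (move_right): buffer="eeetb" (len 5), cursors c1@4 c2@4 c3@4, authorship 123..
Authorship (.=original, N=cursor N): 1 2 3 . .
Index 0: author = 1

Answer: cursor 1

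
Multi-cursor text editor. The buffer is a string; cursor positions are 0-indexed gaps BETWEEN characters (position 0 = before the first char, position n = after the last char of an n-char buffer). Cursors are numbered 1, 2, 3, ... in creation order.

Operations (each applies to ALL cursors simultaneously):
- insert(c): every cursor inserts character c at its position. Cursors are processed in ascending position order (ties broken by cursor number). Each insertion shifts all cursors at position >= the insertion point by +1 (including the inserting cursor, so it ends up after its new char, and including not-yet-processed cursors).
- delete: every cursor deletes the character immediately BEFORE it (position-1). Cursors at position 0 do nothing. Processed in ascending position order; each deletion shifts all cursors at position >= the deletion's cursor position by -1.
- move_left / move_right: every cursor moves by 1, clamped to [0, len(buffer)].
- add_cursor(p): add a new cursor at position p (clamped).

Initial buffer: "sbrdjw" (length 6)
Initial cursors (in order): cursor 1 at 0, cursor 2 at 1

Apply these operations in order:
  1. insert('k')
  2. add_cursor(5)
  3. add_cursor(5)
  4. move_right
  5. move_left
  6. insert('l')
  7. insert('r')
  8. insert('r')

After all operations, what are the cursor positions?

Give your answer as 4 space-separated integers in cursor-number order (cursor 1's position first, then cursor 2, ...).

Answer: 4 9 17 17

Derivation:
After op 1 (insert('k')): buffer="kskbrdjw" (len 8), cursors c1@1 c2@3, authorship 1.2.....
After op 2 (add_cursor(5)): buffer="kskbrdjw" (len 8), cursors c1@1 c2@3 c3@5, authorship 1.2.....
After op 3 (add_cursor(5)): buffer="kskbrdjw" (len 8), cursors c1@1 c2@3 c3@5 c4@5, authorship 1.2.....
After op 4 (move_right): buffer="kskbrdjw" (len 8), cursors c1@2 c2@4 c3@6 c4@6, authorship 1.2.....
After op 5 (move_left): buffer="kskbrdjw" (len 8), cursors c1@1 c2@3 c3@5 c4@5, authorship 1.2.....
After op 6 (insert('l')): buffer="klsklbrlldjw" (len 12), cursors c1@2 c2@5 c3@9 c4@9, authorship 11.22..34...
After op 7 (insert('r')): buffer="klrsklrbrllrrdjw" (len 16), cursors c1@3 c2@7 c3@13 c4@13, authorship 111.222..3434...
After op 8 (insert('r')): buffer="klrrsklrrbrllrrrrdjw" (len 20), cursors c1@4 c2@9 c3@17 c4@17, authorship 1111.2222..343434...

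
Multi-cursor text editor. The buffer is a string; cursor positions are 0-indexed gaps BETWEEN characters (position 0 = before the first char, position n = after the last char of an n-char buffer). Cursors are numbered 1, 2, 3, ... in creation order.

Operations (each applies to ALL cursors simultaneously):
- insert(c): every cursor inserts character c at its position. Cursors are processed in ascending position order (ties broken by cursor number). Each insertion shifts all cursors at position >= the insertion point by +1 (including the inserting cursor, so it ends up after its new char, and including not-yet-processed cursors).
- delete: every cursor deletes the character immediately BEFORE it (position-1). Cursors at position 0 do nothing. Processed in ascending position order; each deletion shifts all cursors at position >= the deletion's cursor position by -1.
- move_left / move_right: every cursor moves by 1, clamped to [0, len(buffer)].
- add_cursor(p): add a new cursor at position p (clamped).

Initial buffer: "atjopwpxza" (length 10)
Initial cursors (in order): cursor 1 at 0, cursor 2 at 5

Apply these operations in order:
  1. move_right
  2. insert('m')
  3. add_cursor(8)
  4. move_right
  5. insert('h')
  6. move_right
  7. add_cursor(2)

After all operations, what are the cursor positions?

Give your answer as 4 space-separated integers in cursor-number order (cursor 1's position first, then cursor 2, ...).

Answer: 5 13 13 2

Derivation:
After op 1 (move_right): buffer="atjopwpxza" (len 10), cursors c1@1 c2@6, authorship ..........
After op 2 (insert('m')): buffer="amtjopwmpxza" (len 12), cursors c1@2 c2@8, authorship .1.....2....
After op 3 (add_cursor(8)): buffer="amtjopwmpxza" (len 12), cursors c1@2 c2@8 c3@8, authorship .1.....2....
After op 4 (move_right): buffer="amtjopwmpxza" (len 12), cursors c1@3 c2@9 c3@9, authorship .1.....2....
After op 5 (insert('h')): buffer="amthjopwmphhxza" (len 15), cursors c1@4 c2@12 c3@12, authorship .1.1....2.23...
After op 6 (move_right): buffer="amthjopwmphhxza" (len 15), cursors c1@5 c2@13 c3@13, authorship .1.1....2.23...
After op 7 (add_cursor(2)): buffer="amthjopwmphhxza" (len 15), cursors c4@2 c1@5 c2@13 c3@13, authorship .1.1....2.23...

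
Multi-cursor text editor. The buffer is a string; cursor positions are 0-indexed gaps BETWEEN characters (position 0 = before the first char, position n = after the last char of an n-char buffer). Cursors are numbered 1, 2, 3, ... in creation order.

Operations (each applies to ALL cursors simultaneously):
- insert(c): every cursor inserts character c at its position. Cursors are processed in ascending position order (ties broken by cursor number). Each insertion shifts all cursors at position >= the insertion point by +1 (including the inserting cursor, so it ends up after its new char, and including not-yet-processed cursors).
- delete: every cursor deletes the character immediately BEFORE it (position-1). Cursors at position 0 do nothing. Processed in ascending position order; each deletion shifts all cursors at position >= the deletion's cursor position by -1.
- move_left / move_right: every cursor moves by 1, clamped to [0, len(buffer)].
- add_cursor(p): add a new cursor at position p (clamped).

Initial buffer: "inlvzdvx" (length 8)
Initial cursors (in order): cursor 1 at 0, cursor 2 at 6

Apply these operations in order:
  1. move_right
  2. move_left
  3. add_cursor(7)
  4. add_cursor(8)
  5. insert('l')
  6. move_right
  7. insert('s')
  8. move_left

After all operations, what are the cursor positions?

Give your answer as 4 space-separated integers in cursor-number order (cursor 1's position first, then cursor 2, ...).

Answer: 2 10 13 15

Derivation:
After op 1 (move_right): buffer="inlvzdvx" (len 8), cursors c1@1 c2@7, authorship ........
After op 2 (move_left): buffer="inlvzdvx" (len 8), cursors c1@0 c2@6, authorship ........
After op 3 (add_cursor(7)): buffer="inlvzdvx" (len 8), cursors c1@0 c2@6 c3@7, authorship ........
After op 4 (add_cursor(8)): buffer="inlvzdvx" (len 8), cursors c1@0 c2@6 c3@7 c4@8, authorship ........
After op 5 (insert('l')): buffer="linlvzdlvlxl" (len 12), cursors c1@1 c2@8 c3@10 c4@12, authorship 1......2.3.4
After op 6 (move_right): buffer="linlvzdlvlxl" (len 12), cursors c1@2 c2@9 c3@11 c4@12, authorship 1......2.3.4
After op 7 (insert('s')): buffer="lisnlvzdlvslxsls" (len 16), cursors c1@3 c2@11 c3@14 c4@16, authorship 1.1.....2.23.344
After op 8 (move_left): buffer="lisnlvzdlvslxsls" (len 16), cursors c1@2 c2@10 c3@13 c4@15, authorship 1.1.....2.23.344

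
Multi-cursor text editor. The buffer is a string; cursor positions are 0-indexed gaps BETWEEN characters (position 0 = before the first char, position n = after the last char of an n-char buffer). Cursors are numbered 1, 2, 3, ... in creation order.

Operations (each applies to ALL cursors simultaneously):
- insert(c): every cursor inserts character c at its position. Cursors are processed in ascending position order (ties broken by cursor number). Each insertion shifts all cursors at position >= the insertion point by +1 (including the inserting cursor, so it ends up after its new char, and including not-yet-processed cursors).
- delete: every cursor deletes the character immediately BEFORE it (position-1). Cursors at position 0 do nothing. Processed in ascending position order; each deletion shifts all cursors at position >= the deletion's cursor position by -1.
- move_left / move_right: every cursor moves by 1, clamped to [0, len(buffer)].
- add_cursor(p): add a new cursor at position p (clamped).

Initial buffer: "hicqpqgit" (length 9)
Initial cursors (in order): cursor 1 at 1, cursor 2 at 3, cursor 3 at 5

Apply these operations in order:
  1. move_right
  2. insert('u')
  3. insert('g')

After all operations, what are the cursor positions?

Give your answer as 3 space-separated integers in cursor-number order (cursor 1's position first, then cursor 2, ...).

After op 1 (move_right): buffer="hicqpqgit" (len 9), cursors c1@2 c2@4 c3@6, authorship .........
After op 2 (insert('u')): buffer="hiucqupqugit" (len 12), cursors c1@3 c2@6 c3@9, authorship ..1..2..3...
After op 3 (insert('g')): buffer="hiugcqugpquggit" (len 15), cursors c1@4 c2@8 c3@12, authorship ..11..22..33...

Answer: 4 8 12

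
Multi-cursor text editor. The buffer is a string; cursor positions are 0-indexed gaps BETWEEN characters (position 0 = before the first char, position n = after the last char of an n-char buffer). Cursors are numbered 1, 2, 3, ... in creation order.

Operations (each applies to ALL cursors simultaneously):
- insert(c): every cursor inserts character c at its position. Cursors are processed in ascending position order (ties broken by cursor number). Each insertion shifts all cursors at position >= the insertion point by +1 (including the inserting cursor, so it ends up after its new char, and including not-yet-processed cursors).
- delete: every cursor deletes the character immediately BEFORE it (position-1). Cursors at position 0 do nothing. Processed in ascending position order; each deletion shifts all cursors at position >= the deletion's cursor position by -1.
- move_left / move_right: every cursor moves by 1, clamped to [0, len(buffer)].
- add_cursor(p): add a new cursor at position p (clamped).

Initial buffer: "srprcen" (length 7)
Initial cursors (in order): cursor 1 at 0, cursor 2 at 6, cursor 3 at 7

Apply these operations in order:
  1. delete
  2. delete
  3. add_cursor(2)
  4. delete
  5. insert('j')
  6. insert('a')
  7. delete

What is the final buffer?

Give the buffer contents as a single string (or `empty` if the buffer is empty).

Answer: jjjj

Derivation:
After op 1 (delete): buffer="srprc" (len 5), cursors c1@0 c2@5 c3@5, authorship .....
After op 2 (delete): buffer="srp" (len 3), cursors c1@0 c2@3 c3@3, authorship ...
After op 3 (add_cursor(2)): buffer="srp" (len 3), cursors c1@0 c4@2 c2@3 c3@3, authorship ...
After op 4 (delete): buffer="" (len 0), cursors c1@0 c2@0 c3@0 c4@0, authorship 
After op 5 (insert('j')): buffer="jjjj" (len 4), cursors c1@4 c2@4 c3@4 c4@4, authorship 1234
After op 6 (insert('a')): buffer="jjjjaaaa" (len 8), cursors c1@8 c2@8 c3@8 c4@8, authorship 12341234
After op 7 (delete): buffer="jjjj" (len 4), cursors c1@4 c2@4 c3@4 c4@4, authorship 1234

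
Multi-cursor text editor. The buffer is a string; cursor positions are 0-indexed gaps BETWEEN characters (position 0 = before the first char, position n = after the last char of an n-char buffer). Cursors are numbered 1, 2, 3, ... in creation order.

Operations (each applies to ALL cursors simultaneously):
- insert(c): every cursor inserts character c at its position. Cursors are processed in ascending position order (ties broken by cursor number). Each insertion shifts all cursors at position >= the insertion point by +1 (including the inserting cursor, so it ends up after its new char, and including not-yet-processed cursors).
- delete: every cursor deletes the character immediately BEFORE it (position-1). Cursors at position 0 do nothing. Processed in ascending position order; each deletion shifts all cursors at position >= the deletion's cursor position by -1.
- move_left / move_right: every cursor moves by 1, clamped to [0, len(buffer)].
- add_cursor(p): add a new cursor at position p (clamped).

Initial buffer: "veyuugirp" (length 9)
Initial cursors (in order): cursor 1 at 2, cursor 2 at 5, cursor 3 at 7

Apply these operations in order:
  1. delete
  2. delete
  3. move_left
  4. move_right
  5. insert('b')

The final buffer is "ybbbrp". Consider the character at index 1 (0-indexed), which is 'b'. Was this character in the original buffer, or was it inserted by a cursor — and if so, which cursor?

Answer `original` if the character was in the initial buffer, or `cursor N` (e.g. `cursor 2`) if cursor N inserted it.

After op 1 (delete): buffer="vyugrp" (len 6), cursors c1@1 c2@3 c3@4, authorship ......
After op 2 (delete): buffer="yrp" (len 3), cursors c1@0 c2@1 c3@1, authorship ...
After op 3 (move_left): buffer="yrp" (len 3), cursors c1@0 c2@0 c3@0, authorship ...
After op 4 (move_right): buffer="yrp" (len 3), cursors c1@1 c2@1 c3@1, authorship ...
After op 5 (insert('b')): buffer="ybbbrp" (len 6), cursors c1@4 c2@4 c3@4, authorship .123..
Authorship (.=original, N=cursor N): . 1 2 3 . .
Index 1: author = 1

Answer: cursor 1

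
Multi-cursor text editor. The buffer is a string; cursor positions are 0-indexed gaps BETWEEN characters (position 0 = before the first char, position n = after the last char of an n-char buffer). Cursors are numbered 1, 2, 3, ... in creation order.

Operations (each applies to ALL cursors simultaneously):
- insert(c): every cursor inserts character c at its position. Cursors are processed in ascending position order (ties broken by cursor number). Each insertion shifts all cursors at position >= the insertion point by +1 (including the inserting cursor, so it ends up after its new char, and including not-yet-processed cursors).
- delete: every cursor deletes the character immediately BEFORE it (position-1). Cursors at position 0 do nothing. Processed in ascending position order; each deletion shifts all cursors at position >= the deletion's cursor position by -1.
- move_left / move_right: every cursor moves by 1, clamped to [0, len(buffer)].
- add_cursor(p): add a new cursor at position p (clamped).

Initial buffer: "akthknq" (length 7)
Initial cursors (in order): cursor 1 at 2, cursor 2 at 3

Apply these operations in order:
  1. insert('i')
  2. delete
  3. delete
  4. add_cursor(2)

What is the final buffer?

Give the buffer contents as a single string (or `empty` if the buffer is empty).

Answer: ahknq

Derivation:
After op 1 (insert('i')): buffer="akitihknq" (len 9), cursors c1@3 c2@5, authorship ..1.2....
After op 2 (delete): buffer="akthknq" (len 7), cursors c1@2 c2@3, authorship .......
After op 3 (delete): buffer="ahknq" (len 5), cursors c1@1 c2@1, authorship .....
After op 4 (add_cursor(2)): buffer="ahknq" (len 5), cursors c1@1 c2@1 c3@2, authorship .....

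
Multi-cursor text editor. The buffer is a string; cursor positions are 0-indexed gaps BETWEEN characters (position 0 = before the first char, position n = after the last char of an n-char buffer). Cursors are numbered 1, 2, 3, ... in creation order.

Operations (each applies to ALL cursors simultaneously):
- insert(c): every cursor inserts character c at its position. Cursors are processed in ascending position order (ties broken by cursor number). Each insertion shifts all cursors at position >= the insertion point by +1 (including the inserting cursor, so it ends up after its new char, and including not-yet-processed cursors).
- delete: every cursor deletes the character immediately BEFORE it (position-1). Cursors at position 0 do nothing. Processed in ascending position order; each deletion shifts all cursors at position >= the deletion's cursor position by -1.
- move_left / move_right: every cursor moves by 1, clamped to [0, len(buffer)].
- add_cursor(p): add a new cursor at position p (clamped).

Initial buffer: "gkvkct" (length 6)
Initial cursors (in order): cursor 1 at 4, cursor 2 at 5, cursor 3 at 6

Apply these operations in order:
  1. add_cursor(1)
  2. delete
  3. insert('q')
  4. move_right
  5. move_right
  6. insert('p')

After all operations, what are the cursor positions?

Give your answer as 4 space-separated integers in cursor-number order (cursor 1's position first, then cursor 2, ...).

After op 1 (add_cursor(1)): buffer="gkvkct" (len 6), cursors c4@1 c1@4 c2@5 c3@6, authorship ......
After op 2 (delete): buffer="kv" (len 2), cursors c4@0 c1@2 c2@2 c3@2, authorship ..
After op 3 (insert('q')): buffer="qkvqqq" (len 6), cursors c4@1 c1@6 c2@6 c3@6, authorship 4..123
After op 4 (move_right): buffer="qkvqqq" (len 6), cursors c4@2 c1@6 c2@6 c3@6, authorship 4..123
After op 5 (move_right): buffer="qkvqqq" (len 6), cursors c4@3 c1@6 c2@6 c3@6, authorship 4..123
After op 6 (insert('p')): buffer="qkvpqqqppp" (len 10), cursors c4@4 c1@10 c2@10 c3@10, authorship 4..4123123

Answer: 10 10 10 4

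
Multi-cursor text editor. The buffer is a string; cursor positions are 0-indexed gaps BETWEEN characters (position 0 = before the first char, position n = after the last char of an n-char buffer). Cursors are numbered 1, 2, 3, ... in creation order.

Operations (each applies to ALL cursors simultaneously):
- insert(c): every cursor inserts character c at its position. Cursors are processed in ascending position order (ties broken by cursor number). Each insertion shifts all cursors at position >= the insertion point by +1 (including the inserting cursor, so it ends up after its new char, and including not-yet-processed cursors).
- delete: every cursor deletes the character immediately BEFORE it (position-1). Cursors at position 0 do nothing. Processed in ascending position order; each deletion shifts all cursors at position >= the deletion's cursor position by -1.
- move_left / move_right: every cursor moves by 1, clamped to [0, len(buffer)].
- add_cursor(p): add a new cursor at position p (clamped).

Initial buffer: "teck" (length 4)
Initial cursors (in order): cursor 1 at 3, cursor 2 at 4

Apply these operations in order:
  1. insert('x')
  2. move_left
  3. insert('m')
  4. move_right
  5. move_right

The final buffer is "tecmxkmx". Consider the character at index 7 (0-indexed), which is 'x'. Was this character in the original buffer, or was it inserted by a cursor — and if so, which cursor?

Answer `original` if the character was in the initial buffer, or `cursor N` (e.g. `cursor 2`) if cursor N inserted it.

After op 1 (insert('x')): buffer="tecxkx" (len 6), cursors c1@4 c2@6, authorship ...1.2
After op 2 (move_left): buffer="tecxkx" (len 6), cursors c1@3 c2@5, authorship ...1.2
After op 3 (insert('m')): buffer="tecmxkmx" (len 8), cursors c1@4 c2@7, authorship ...11.22
After op 4 (move_right): buffer="tecmxkmx" (len 8), cursors c1@5 c2@8, authorship ...11.22
After op 5 (move_right): buffer="tecmxkmx" (len 8), cursors c1@6 c2@8, authorship ...11.22
Authorship (.=original, N=cursor N): . . . 1 1 . 2 2
Index 7: author = 2

Answer: cursor 2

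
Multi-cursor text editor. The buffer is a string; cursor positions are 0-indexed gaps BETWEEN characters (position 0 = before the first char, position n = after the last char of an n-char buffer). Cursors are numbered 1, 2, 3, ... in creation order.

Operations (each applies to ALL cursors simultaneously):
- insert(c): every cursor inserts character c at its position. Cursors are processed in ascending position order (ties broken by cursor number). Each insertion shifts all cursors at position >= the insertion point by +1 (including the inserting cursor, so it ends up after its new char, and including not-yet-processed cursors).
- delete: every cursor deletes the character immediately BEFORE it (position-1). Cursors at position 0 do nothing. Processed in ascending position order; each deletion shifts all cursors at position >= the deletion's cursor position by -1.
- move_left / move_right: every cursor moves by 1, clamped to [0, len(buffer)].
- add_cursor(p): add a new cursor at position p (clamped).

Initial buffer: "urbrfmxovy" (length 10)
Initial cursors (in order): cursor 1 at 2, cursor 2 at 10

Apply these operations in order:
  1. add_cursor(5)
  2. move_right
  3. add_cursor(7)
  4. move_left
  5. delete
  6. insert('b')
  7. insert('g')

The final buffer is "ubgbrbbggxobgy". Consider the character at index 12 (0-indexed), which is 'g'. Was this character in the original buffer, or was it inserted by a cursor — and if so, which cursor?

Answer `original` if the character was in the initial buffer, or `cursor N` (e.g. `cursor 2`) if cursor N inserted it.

Answer: cursor 2

Derivation:
After op 1 (add_cursor(5)): buffer="urbrfmxovy" (len 10), cursors c1@2 c3@5 c2@10, authorship ..........
After op 2 (move_right): buffer="urbrfmxovy" (len 10), cursors c1@3 c3@6 c2@10, authorship ..........
After op 3 (add_cursor(7)): buffer="urbrfmxovy" (len 10), cursors c1@3 c3@6 c4@7 c2@10, authorship ..........
After op 4 (move_left): buffer="urbrfmxovy" (len 10), cursors c1@2 c3@5 c4@6 c2@9, authorship ..........
After op 5 (delete): buffer="ubrxoy" (len 6), cursors c1@1 c3@3 c4@3 c2@5, authorship ......
After op 6 (insert('b')): buffer="ubbrbbxoby" (len 10), cursors c1@2 c3@6 c4@6 c2@9, authorship .1..34..2.
After op 7 (insert('g')): buffer="ubgbrbbggxobgy" (len 14), cursors c1@3 c3@9 c4@9 c2@13, authorship .11..3434..22.
Authorship (.=original, N=cursor N): . 1 1 . . 3 4 3 4 . . 2 2 .
Index 12: author = 2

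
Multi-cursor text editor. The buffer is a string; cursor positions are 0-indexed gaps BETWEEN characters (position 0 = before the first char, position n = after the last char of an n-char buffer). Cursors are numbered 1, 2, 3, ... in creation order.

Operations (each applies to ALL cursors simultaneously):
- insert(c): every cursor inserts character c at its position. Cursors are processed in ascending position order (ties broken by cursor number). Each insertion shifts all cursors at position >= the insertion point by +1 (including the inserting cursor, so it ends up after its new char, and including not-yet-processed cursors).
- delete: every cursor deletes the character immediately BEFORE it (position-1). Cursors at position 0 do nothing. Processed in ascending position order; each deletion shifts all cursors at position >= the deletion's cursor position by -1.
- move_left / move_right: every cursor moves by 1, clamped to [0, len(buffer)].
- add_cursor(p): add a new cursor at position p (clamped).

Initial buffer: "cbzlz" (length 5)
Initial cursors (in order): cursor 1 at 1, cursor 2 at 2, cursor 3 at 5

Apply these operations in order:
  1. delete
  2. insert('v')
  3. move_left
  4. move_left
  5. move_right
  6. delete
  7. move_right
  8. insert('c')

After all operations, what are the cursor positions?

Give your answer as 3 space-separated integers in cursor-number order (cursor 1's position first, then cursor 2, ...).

Answer: 3 3 6

Derivation:
After op 1 (delete): buffer="zl" (len 2), cursors c1@0 c2@0 c3@2, authorship ..
After op 2 (insert('v')): buffer="vvzlv" (len 5), cursors c1@2 c2@2 c3@5, authorship 12..3
After op 3 (move_left): buffer="vvzlv" (len 5), cursors c1@1 c2@1 c3@4, authorship 12..3
After op 4 (move_left): buffer="vvzlv" (len 5), cursors c1@0 c2@0 c3@3, authorship 12..3
After op 5 (move_right): buffer="vvzlv" (len 5), cursors c1@1 c2@1 c3@4, authorship 12..3
After op 6 (delete): buffer="vzv" (len 3), cursors c1@0 c2@0 c3@2, authorship 2.3
After op 7 (move_right): buffer="vzv" (len 3), cursors c1@1 c2@1 c3@3, authorship 2.3
After op 8 (insert('c')): buffer="vcczvc" (len 6), cursors c1@3 c2@3 c3@6, authorship 212.33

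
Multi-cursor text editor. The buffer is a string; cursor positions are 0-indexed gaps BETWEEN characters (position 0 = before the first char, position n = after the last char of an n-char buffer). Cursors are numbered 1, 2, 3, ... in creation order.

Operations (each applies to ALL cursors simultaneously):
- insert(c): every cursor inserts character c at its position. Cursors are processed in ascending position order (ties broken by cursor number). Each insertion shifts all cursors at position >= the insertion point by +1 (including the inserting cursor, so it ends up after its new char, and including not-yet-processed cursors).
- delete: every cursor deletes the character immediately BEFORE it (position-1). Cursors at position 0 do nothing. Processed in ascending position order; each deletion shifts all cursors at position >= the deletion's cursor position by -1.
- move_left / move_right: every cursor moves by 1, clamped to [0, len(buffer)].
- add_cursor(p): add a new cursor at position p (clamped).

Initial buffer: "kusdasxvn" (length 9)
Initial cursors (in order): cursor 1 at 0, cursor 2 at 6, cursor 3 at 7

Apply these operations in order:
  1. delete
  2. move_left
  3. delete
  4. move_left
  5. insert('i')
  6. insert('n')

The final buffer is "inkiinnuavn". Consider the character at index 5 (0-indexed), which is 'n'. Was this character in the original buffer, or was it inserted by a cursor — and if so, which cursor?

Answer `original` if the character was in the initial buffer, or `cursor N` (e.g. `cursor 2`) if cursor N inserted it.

After op 1 (delete): buffer="kusdavn" (len 7), cursors c1@0 c2@5 c3@5, authorship .......
After op 2 (move_left): buffer="kusdavn" (len 7), cursors c1@0 c2@4 c3@4, authorship .......
After op 3 (delete): buffer="kuavn" (len 5), cursors c1@0 c2@2 c3@2, authorship .....
After op 4 (move_left): buffer="kuavn" (len 5), cursors c1@0 c2@1 c3@1, authorship .....
After op 5 (insert('i')): buffer="ikiiuavn" (len 8), cursors c1@1 c2@4 c3@4, authorship 1.23....
After op 6 (insert('n')): buffer="inkiinnuavn" (len 11), cursors c1@2 c2@7 c3@7, authorship 11.2323....
Authorship (.=original, N=cursor N): 1 1 . 2 3 2 3 . . . .
Index 5: author = 2

Answer: cursor 2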